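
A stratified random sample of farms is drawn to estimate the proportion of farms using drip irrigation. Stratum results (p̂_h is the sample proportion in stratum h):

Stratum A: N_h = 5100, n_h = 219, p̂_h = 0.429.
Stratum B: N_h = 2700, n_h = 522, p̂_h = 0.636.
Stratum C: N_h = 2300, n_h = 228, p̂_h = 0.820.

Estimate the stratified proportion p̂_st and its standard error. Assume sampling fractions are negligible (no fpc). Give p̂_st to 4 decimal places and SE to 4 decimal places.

N = 10100; stratum weights W_h = N_h/N.
p̂_st = Σ W_h p̂_h = (5100·0.429 + 2700·0.636 + 2300·0.820)/10100 = 0.57338
V̂(p̂_st) = Σ W_h² p̂_h(1−p̂_h)/(n_h−1):
  stratum A: (5100/10100)²·0.429·0.571/218 = 0.000286507
  stratum B: (2700/10100)²·0.636·0.364/521 = 3.17545e-05
  stratum C: (2300/10100)²·0.820·0.180/227 = 3.37189e-05
V̂(p̂_st) = 0.00035198; SE = √V̂ = 0.0187611

p̂_st ≈ 0.5734, SE ≈ 0.0188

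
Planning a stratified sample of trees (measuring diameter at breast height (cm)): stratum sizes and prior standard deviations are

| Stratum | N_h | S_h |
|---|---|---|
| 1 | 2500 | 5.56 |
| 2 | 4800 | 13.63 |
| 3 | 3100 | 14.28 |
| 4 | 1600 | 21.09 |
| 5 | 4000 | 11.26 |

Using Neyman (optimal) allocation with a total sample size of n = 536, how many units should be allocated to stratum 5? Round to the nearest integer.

Neyman allocation: n_h = n · N_h S_h / Σ N_i S_i, with n = 536.
  stratum 1: N_h·S_h = 2500·5.56 = 13900.00
  stratum 2: N_h·S_h = 4800·13.63 = 65424.00
  stratum 3: N_h·S_h = 3100·14.28 = 44268.00
  stratum 4: N_h·S_h = 1600·21.09 = 33744.00
  stratum 5: N_h·S_h = 4000·11.26 = 45040.00
Σ N_h S_h = 202376.00
n for stratum 5 = 536·45040.00/202376.00 = 119.290 → 119

119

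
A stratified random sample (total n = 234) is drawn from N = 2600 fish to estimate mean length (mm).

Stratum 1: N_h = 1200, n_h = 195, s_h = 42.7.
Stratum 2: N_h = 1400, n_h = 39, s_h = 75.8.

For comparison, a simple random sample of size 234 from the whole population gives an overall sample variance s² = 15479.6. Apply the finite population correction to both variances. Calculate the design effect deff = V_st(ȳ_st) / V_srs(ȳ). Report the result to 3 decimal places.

deff ≈ 0.718

V̂(ȳ_st) = Σ W_h² (1 − n_h/N_h) s_h²/n_h, with W_h = N_h/N and N = 2600:
  stratum 1: (1200/2600)²·(1 − 195/1200)·42.7²/195 = 1.6681
  stratum 2: (1400/2600)²·(1 − 39/1400)·75.8²/39 = 41.5253
V_st = 43.1934
V_srs = (1 − 234/2600)·15479.6/234 = 60.1984
deff = V_st / V_srs = 43.1934/60.1984 = 0.7175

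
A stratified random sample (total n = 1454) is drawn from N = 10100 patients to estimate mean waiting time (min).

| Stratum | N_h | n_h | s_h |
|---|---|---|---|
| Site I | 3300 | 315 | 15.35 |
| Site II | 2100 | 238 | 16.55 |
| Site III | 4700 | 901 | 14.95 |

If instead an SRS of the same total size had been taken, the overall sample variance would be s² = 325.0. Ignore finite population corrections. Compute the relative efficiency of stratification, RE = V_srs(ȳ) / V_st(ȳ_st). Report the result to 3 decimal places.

V̂(ȳ_st) = Σ W_h² s_h²/n_h, with W_h = N_h/N and N = 10100:
  stratum Site I: (3300/10100)²·15.35²/315 = 0.079853
  stratum Site II: (2100/10100)²·16.55²/238 = 0.0497525
  stratum Site III: (4700/10100)²·14.95²/901 = 0.0537169
V_st = 0.183322
V_srs = s²/n = 325.0/1454 = 0.223521
Relative efficiency = V_srs / V_st = 0.223521/0.183322 = 1.2193

RE ≈ 1.219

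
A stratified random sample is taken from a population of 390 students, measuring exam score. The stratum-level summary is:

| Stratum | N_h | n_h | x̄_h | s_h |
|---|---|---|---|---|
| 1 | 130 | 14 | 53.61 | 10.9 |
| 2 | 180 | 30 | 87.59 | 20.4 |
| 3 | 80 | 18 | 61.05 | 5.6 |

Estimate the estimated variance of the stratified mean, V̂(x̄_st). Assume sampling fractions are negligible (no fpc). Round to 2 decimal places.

V̂(x̄_st) = Σ W_h² s_h²/n_h, with W_h = N_h/N and N = 390:
  stratum 1: (130/390)²·10.9²/14 = 0.942937
  stratum 2: (180/390)²·20.4²/30 = 2.95498
  stratum 3: (80/390)²·5.6²/18 = 0.0733085
V̂(x̄_st) = 3.97123

V̂(x̄_st) ≈ 3.97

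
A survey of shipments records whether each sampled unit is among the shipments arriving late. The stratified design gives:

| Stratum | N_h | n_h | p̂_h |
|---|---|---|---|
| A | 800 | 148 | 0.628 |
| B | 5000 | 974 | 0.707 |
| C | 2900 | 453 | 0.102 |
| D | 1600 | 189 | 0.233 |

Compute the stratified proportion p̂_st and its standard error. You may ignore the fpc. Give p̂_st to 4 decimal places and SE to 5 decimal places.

N = 10300; stratum weights W_h = N_h/N.
p̂_st = Σ W_h p̂_h = (800·0.628 + 5000·0.707 + 2900·0.102 + 1600·0.233)/10300 = 0.45689
V̂(p̂_st) = Σ W_h² p̂_h(1−p̂_h)/(n_h−1):
  stratum A: (800/10300)²·0.628·0.372/147 = 9.58718e-06
  stratum B: (5000/10300)²·0.707·0.293/973 = 5.01695e-05
  stratum C: (2900/10300)²·0.102·0.898/452 = 1.60642e-05
  stratum D: (1600/10300)²·0.233·0.767/188 = 2.29382e-05
V̂(p̂_st) = 9.87591e-05; SE = √V̂ = 0.00993776

p̂_st ≈ 0.4569, SE ≈ 0.00994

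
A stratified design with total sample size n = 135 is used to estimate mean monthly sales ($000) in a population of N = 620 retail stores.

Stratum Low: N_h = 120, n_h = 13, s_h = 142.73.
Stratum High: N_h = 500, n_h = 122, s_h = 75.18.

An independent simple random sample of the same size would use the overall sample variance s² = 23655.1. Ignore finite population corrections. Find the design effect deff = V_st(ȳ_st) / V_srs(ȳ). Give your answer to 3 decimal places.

deff ≈ 0.507

V̂(ȳ_st) = Σ W_h² s_h²/n_h, with W_h = N_h/N and N = 620:
  stratum Low: (120/620)²·142.73²/13 = 58.7038
  stratum High: (500/620)²·75.18²/122 = 30.1302
V_st = 88.834
V_srs = s²/n = 23655.1/135 = 175.223
deff = V_st / V_srs = 88.834/175.223 = 0.5070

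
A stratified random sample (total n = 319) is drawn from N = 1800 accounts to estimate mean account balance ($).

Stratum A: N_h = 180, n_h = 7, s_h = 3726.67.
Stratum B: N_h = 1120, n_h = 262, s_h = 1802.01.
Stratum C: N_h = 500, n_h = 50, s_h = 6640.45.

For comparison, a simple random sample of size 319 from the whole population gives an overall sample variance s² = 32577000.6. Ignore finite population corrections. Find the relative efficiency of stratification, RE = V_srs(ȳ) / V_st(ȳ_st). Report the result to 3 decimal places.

RE ≈ 1.102

V̂(ȳ_st) = Σ W_h² s_h²/n_h, with W_h = N_h/N and N = 1800:
  stratum A: (180/1800)²·3726.67²/7 = 19840.1
  stratum B: (1120/1800)²·1802.01²/262 = 4798.48
  stratum C: (500/1800)²·6640.45²/50 = 68048.7
V_st = 92687.3
V_srs = s²/n = 32577000.6/319 = 102122
Relative efficiency = V_srs / V_st = 102122/92687.3 = 1.1018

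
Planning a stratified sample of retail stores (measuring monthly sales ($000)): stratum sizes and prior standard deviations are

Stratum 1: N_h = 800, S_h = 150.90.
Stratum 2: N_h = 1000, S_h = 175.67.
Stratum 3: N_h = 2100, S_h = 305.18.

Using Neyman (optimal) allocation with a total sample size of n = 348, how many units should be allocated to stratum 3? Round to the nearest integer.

238

Neyman allocation: n_h = n · N_h S_h / Σ N_i S_i, with n = 348.
  stratum 1: N_h·S_h = 800·150.90 = 120720.00
  stratum 2: N_h·S_h = 1000·175.67 = 175670.00
  stratum 3: N_h·S_h = 2100·305.18 = 640878.00
Σ N_h S_h = 937268.00
n for stratum 3 = 348·640878.00/937268.00 = 237.953 → 238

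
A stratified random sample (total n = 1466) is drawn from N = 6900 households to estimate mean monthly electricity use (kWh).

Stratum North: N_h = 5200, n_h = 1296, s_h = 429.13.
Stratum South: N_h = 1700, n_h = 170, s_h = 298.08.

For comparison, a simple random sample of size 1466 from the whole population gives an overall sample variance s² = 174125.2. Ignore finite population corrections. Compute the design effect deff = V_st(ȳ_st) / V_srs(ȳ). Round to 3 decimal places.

V̂(ȳ_st) = Σ W_h² s_h²/n_h, with W_h = N_h/N and N = 6900:
  stratum North: (5200/6900)²·429.13²/1296 = 80.7014
  stratum South: (1700/6900)²·298.08²/170 = 31.7261
V_st = 112.428
V_srs = s²/n = 174125.2/1466 = 118.776
deff = V_st / V_srs = 112.428/118.776 = 0.9466

deff ≈ 0.947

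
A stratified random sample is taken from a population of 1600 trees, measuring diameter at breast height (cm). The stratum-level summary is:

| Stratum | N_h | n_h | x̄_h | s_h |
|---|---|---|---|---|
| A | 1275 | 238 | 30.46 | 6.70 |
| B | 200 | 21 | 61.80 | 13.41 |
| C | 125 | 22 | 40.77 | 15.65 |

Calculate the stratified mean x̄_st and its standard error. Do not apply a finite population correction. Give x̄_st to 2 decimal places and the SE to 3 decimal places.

x̄_st ≈ 35.18, SE ≈ 0.567

x̄_st = Σ W_h x̄_h = (1275·30.46 + 200·61.80 + 125·40.77)/1600 = 35.18297
V̂(x̄_st) = Σ W_h² s_h²/n_h, with W_h = N_h/N and N = 1600:
  stratum A: (1275/1600)²·6.70²/238 = 0.119771
  stratum B: (200/1600)²·13.41²/21 = 0.133801
  stratum C: (125/1600)²·15.65²/22 = 0.0679495
V̂(x̄_st) = 0.321522
SE(x̄_st) = √0.321522 = 0.567029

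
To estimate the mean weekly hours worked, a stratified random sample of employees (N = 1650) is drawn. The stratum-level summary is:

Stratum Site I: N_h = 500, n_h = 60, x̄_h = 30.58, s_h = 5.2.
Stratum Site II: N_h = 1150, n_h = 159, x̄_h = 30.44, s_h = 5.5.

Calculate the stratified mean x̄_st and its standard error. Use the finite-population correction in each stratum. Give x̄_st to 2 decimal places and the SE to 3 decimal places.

x̄_st = Σ W_h x̄_h = (500·30.58 + 1150·30.44)/1650 = 30.48242
V̂(x̄_st) = Σ W_h² (1 − n_h/N_h) s_h²/n_h, with W_h = N_h/N and N = 1650:
  stratum Site I: (500/1650)²·(1 − 60/500)·5.2²/60 = 0.0364175
  stratum Site II: (1150/1650)²·(1 − 159/1150)·5.5²/159 = 0.0796401
V̂(x̄_st) = 0.116058
SE(x̄_st) = √0.116058 = 0.340672

x̄_st ≈ 30.48, SE ≈ 0.341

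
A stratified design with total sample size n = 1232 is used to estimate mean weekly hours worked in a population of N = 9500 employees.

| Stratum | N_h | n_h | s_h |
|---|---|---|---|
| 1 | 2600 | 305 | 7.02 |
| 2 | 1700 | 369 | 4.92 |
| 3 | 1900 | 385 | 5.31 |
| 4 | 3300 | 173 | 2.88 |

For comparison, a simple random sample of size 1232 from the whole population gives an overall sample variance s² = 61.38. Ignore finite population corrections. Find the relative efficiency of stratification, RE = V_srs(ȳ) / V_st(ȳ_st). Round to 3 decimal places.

RE ≈ 2.174

V̂(ȳ_st) = Σ W_h² s_h²/n_h, with W_h = N_h/N and N = 9500:
  stratum 1: (2600/9500)²·7.02²/305 = 0.0121025
  stratum 2: (1700/9500)²·4.92²/369 = 0.00210065
  stratum 3: (1900/9500)²·5.31²/385 = 0.00292946
  stratum 4: (3300/9500)²·2.88²/173 = 0.00578522
V_st = 0.0229178
V_srs = s²/n = 61.38/1232 = 0.0498214
Relative efficiency = V_srs / V_st = 0.0498214/0.0229178 = 2.1739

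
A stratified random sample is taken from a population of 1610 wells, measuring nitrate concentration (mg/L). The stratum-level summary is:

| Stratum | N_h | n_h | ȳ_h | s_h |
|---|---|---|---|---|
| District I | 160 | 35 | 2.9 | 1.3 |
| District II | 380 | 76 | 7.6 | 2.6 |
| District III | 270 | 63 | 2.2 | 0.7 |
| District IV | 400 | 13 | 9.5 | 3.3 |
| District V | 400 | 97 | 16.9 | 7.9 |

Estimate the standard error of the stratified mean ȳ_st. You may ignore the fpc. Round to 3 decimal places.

SE(ȳ_st) ≈ 0.312

V̂(ȳ_st) = Σ W_h² s_h²/n_h, with W_h = N_h/N and N = 1610:
  stratum District I: (160/1610)²·1.3²/35 = 0.000476878
  stratum District II: (380/1610)²·2.6²/76 = 0.00495506
  stratum District III: (270/1610)²·0.7²/63 = 0.000218742
  stratum District IV: (400/1610)²·3.3²/13 = 0.0517074
  stratum District V: (400/1610)²·7.9²/97 = 0.0397146
V̂(ȳ_st) = 0.0970727
SE(ȳ_st) = √0.0970727 = 0.311565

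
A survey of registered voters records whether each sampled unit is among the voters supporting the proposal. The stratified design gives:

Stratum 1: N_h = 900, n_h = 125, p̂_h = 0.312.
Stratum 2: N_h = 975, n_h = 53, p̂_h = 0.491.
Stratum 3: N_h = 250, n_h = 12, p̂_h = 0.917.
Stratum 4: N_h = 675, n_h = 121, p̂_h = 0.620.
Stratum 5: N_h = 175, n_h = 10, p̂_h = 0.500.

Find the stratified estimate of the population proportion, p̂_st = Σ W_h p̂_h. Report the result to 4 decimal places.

p̂_st ≈ 0.5024

N = 2975; stratum weights W_h = N_h/N.
p̂_st = Σ W_h p̂_h = (900·0.312 + 975·0.491 + 250·0.917 + 675·0.620 + 175·0.500)/2975 = 0.50245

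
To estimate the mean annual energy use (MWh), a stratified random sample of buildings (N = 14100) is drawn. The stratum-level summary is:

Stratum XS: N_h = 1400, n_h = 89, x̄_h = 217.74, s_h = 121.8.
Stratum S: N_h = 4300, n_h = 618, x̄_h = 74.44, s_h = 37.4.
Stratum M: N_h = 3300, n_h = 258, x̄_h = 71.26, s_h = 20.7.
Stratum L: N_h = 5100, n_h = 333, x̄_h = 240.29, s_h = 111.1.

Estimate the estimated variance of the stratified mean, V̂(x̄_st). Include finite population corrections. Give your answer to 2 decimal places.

V̂(x̄_st) ≈ 6.34

V̂(x̄_st) = Σ W_h² (1 − n_h/N_h) s_h²/n_h, with W_h = N_h/N and N = 14100:
  stratum XS: (1400/14100)²·(1 − 89/1400)·121.8²/89 = 1.53885
  stratum S: (4300/14100)²·(1 − 618/4300)·37.4²/618 = 0.180247
  stratum M: (3300/14100)²·(1 − 258/3300)·20.7²/258 = 0.0838602
  stratum L: (5100/14100)²·(1 − 333/5100)·111.1²/333 = 4.53274
V̂(x̄_st) = 6.3357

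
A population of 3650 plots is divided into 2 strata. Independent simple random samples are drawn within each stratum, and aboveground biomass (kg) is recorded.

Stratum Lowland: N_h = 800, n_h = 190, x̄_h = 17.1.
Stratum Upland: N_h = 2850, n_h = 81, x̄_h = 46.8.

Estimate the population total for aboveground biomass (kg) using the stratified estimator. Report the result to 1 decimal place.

τ̂_st ≈ 147060.0

τ̂_st = Σ N_h x̄_h = 800·17.1 + 2850·46.8 = 147060.0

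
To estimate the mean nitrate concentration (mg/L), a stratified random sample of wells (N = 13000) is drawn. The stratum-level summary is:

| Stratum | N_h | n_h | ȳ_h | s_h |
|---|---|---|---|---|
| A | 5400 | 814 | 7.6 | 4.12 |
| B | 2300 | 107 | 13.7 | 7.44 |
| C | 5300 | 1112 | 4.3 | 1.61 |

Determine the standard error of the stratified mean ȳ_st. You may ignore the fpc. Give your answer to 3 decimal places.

V̂(ȳ_st) = Σ W_h² s_h²/n_h, with W_h = N_h/N and N = 13000:
  stratum A: (5400/13000)²·4.12²/814 = 0.00359808
  stratum B: (2300/13000)²·7.44²/107 = 0.0161931
  stratum C: (5300/13000)²·1.61²/1112 = 0.000387447
V̂(ȳ_st) = 0.0201787
SE(ȳ_st) = √0.0201787 = 0.142052

SE(ȳ_st) ≈ 0.142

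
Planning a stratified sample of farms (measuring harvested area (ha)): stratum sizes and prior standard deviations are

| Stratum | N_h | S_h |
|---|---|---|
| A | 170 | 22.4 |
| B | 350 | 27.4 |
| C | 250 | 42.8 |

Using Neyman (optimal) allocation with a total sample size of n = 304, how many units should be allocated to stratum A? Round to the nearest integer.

48

Neyman allocation: n_h = n · N_h S_h / Σ N_i S_i, with n = 304.
  stratum A: N_h·S_h = 170·22.4 = 3808.00
  stratum B: N_h·S_h = 350·27.4 = 9590.00
  stratum C: N_h·S_h = 250·42.8 = 10700.00
Σ N_h S_h = 24098.00
n for stratum A = 304·3808.00/24098.00 = 48.039 → 48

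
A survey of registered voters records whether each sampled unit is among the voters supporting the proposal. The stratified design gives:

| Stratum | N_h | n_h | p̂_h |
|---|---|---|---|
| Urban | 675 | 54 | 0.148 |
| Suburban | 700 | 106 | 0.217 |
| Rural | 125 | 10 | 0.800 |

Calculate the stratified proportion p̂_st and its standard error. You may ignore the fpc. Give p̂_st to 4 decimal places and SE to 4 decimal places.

N = 1500; stratum weights W_h = N_h/N.
p̂_st = Σ W_h p̂_h = (675·0.148 + 700·0.217 + 125·0.800)/1500 = 0.23453
V̂(p̂_st) = Σ W_h² p̂_h(1−p̂_h)/(n_h−1):
  stratum Urban: (675/1500)²·0.148·0.852/53 = 0.000481782
  stratum Suburban: (700/1500)²·0.217·0.783/105 = 0.000352408
  stratum Rural: (125/1500)²·0.800·0.200/9 = 0.000123457
V̂(p̂_st) = 0.000957647; SE = √V̂ = 0.0309459

p̂_st ≈ 0.2345, SE ≈ 0.0309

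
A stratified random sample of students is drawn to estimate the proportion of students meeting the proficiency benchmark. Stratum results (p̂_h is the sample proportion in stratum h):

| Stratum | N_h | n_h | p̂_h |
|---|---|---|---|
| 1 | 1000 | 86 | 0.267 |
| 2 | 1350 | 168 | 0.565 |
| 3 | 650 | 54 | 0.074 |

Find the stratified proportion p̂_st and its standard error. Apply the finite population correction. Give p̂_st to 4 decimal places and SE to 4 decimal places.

N = 3000; stratum weights W_h = N_h/N.
p̂_st = Σ W_h p̂_h = (1000·0.267 + 1350·0.565 + 650·0.074)/3000 = 0.35928
V̂(p̂_st) = Σ W_h² (1 − n_h/N_h) p̂_h(1−p̂_h)/(n_h−1):
  stratum 1: (1000/3000)²·(1 − 86/1000)·0.267·0.733/85 = 0.00023383
  stratum 2: (1350/3000)²·(1 − 168/1350)·0.565·0.435/167 = 0.000260934
  stratum 3: (650/3000)²·(1 − 54/650)·0.074·0.926/53 = 5.56524e-05
V̂(p̂_st) = 0.000550416; SE = √V̂ = 0.0234609

p̂_st ≈ 0.3593, SE ≈ 0.0235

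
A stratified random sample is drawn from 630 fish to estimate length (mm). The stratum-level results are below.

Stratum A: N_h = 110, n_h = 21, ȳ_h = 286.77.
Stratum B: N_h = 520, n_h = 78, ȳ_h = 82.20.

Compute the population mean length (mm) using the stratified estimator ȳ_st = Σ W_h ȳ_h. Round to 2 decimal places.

N = Σ N_h = 630. Stratum weights W_h = N_h/N.
ȳ_st = (110·286.77 + 520·82.20) / 630 = 117.9186

ȳ_st ≈ 117.92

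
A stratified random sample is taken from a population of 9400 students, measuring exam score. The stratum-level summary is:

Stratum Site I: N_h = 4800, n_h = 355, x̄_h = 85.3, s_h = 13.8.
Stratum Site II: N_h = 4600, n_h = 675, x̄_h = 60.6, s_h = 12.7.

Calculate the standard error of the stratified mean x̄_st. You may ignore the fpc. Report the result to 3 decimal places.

SE(x̄_st) ≈ 0.444

V̂(x̄_st) = Σ W_h² s_h²/n_h, with W_h = N_h/N and N = 9400:
  stratum Site I: (4800/9400)²·13.8²/355 = 0.13988
  stratum Site II: (4600/9400)²·12.7²/675 = 0.0572221
V̂(x̄_st) = 0.197102
SE(x̄_st) = √0.197102 = 0.443962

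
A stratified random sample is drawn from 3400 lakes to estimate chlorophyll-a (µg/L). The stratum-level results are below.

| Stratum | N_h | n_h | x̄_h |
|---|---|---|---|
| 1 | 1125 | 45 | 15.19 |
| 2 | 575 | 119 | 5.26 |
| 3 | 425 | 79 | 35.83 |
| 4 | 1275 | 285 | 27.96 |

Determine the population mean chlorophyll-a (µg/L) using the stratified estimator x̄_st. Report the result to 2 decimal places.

N = Σ N_h = 3400. Stratum weights W_h = N_h/N.
x̄_st = (1125·15.19 + 575·5.26 + 425·35.83 + 1275·27.96) / 3400 = 20.8794

x̄_st ≈ 20.88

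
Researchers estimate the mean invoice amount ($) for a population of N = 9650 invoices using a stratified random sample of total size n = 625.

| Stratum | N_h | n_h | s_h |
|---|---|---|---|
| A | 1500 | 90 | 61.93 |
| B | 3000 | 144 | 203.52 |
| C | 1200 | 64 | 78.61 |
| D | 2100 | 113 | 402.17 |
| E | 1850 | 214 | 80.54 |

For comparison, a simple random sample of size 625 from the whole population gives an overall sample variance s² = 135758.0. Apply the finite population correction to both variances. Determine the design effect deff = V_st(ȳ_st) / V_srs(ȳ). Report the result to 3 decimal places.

deff ≈ 0.463

V̂(ȳ_st) = Σ W_h² (1 − n_h/N_h) s_h²/n_h, with W_h = N_h/N and N = 9650:
  stratum A: (1500/9650)²·(1 − 90/1500)·61.93²/90 = 0.967866
  stratum B: (3000/9650)²·(1 − 144/3000)·203.52²/144 = 26.4653
  stratum C: (1200/9650)²·(1 − 64/1200)·78.61²/64 = 1.41345
  stratum D: (2100/9650)²·(1 − 113/2100)·402.17²/113 = 64.1362
  stratum E: (1850/9650)²·(1 − 214/1850)·80.54²/214 = 0.985167
V_st = 93.968
V_srs = (1 − 625/9650)·135758.0/625 = 203.145
deff = V_st / V_srs = 93.968/203.145 = 0.4626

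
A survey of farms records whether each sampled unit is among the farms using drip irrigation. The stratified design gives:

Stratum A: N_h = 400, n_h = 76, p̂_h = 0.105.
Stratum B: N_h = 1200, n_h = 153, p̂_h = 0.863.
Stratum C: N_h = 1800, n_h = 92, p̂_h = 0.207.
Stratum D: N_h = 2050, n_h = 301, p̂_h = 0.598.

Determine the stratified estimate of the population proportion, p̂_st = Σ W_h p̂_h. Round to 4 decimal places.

p̂_st ≈ 0.4910

N = 5450; stratum weights W_h = N_h/N.
p̂_st = Σ W_h p̂_h = (400·0.105 + 1200·0.863 + 1800·0.207 + 2050·0.598)/5450 = 0.49103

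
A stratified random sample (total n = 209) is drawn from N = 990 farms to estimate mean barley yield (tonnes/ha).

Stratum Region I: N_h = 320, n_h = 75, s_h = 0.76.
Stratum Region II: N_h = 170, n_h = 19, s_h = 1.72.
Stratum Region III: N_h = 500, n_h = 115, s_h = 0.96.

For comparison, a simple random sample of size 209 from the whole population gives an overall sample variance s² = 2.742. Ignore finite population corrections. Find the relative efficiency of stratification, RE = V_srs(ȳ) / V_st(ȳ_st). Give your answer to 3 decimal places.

V̂(ȳ_st) = Σ W_h² s_h²/n_h, with W_h = N_h/N and N = 990:
  stratum Region I: (320/990)²·0.76²/75 = 0.000804629
  stratum Region II: (170/990)²·1.72²/19 = 0.00459125
  stratum Region III: (500/990)²·0.96²/115 = 0.00204416
V_st = 0.00744003
V_srs = s²/n = 2.742/209 = 0.0131196
Relative efficiency = V_srs / V_st = 0.0131196/0.00744003 = 1.7634

RE ≈ 1.763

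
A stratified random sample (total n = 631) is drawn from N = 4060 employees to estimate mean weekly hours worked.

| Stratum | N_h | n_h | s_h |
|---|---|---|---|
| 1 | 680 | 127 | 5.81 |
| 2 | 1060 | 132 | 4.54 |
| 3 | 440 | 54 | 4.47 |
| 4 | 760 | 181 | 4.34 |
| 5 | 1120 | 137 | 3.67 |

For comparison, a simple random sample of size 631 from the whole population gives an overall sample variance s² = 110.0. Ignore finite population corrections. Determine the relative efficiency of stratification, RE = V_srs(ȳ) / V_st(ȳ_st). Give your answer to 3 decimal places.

V̂(ȳ_st) = Σ W_h² s_h²/n_h, with W_h = N_h/N and N = 4060:
  stratum 1: (680/4060)²·5.81²/127 = 0.00745614
  stratum 2: (1060/4060)²·4.54²/132 = 0.0106438
  stratum 3: (440/4060)²·4.47²/54 = 0.00434585
  stratum 4: (760/4060)²·4.34²/181 = 0.0036465
  stratum 5: (1120/4060)²·3.67²/137 = 0.00748162
V_st = 0.0335739
V_srs = s²/n = 110.0/631 = 0.174326
Relative efficiency = V_srs / V_st = 0.174326/0.0335739 = 5.1923

RE ≈ 5.192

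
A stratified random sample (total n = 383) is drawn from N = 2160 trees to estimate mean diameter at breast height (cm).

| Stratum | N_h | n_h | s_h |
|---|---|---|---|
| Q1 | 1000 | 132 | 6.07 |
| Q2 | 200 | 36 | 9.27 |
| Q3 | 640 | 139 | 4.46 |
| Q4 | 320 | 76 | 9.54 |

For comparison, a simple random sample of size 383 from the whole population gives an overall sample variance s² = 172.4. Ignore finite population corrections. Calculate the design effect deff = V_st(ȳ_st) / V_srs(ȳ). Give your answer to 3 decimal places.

V̂(ȳ_st) = Σ W_h² s_h²/n_h, with W_h = N_h/N and N = 2160:
  stratum Q1: (1000/2160)²·6.07²/132 = 0.0598268
  stratum Q2: (200/2160)²·9.27²/36 = 0.0204649
  stratum Q3: (640/2160)²·4.46²/139 = 0.0125634
  stratum Q4: (320/2160)²·9.54²/76 = 0.026283
V_st = 0.119138
V_srs = s²/n = 172.4/383 = 0.450131
deff = V_st / V_srs = 0.119138/0.450131 = 0.2647

deff ≈ 0.265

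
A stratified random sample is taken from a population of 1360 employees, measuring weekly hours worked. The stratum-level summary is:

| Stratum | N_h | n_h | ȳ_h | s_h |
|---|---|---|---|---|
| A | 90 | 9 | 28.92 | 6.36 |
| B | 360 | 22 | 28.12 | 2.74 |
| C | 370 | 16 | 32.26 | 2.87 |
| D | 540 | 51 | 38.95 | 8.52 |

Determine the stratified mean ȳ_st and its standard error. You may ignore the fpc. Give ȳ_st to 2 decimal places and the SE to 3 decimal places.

ȳ_st ≈ 33.60, SE ≈ 0.553

ȳ_st = Σ W_h ȳ_h = (90·28.92 + 360·28.12 + 370·32.26 + 540·38.95)/1360 = 33.59941
V̂(ȳ_st) = Σ W_h² s_h²/n_h, with W_h = N_h/N and N = 1360:
  stratum A: (90/1360)²·6.36²/9 = 0.0196824
  stratum B: (360/1360)²·2.74²/22 = 0.0239114
  stratum C: (370/1360)²·2.87²/16 = 0.0381039
  stratum D: (540/1360)²·8.52²/51 = 0.224398
V̂(ȳ_st) = 0.306096
SE(ȳ_st) = √0.306096 = 0.553259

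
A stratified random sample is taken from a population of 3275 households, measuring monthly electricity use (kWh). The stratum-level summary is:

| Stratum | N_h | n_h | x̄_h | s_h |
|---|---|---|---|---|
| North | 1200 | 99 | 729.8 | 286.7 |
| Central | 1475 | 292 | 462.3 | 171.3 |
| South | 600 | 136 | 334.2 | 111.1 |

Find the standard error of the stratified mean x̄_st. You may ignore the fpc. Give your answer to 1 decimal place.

V̂(x̄_st) = Σ W_h² s_h²/n_h, with W_h = N_h/N and N = 3275:
  stratum North: (1200/3275)²·286.7²/99 = 111.471
  stratum Central: (1475/3275)²·171.3²/292 = 20.3842
  stratum South: (600/3275)²·111.1²/136 = 3.04627
V̂(x̄_st) = 134.901
SE(x̄_st) = √134.901 = 11.6147

SE(x̄_st) ≈ 11.6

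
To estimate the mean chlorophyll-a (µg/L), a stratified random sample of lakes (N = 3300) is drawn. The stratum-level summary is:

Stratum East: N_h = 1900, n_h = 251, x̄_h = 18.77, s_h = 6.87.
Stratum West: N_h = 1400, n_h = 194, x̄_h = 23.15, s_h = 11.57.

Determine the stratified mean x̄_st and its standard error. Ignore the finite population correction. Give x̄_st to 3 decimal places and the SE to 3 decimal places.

x̄_st ≈ 20.628, SE ≈ 0.432

x̄_st = Σ W_h x̄_h = (1900·18.77 + 1400·23.15)/3300 = 20.62818
V̂(x̄_st) = Σ W_h² s_h²/n_h, with W_h = N_h/N and N = 3300:
  stratum East: (1900/3300)²·6.87²/251 = 0.0623332
  stratum West: (1400/3300)²·11.57²/194 = 0.124192
V̂(x̄_st) = 0.186525
SE(x̄_st) = √0.186525 = 0.431885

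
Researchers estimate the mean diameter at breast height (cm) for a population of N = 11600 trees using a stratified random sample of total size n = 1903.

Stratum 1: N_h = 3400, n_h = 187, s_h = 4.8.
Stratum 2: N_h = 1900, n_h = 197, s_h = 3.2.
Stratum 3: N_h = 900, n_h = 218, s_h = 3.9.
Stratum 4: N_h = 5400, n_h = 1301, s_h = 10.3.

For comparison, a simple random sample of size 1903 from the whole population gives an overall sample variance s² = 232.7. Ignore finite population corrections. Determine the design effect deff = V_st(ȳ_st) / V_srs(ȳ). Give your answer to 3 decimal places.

deff ≈ 0.246

V̂(ȳ_st) = Σ W_h² s_h²/n_h, with W_h = N_h/N and N = 11600:
  stratum 1: (3400/11600)²·4.8²/187 = 0.0105848
  stratum 2: (1900/11600)²·3.2²/197 = 0.00139452
  stratum 3: (900/11600)²·3.9²/218 = 0.000419993
  stratum 4: (5400/11600)²·10.3²/1301 = 0.0176713
V_st = 0.0300706
V_srs = s²/n = 232.7/1903 = 0.122281
deff = V_st / V_srs = 0.0300706/0.122281 = 0.2459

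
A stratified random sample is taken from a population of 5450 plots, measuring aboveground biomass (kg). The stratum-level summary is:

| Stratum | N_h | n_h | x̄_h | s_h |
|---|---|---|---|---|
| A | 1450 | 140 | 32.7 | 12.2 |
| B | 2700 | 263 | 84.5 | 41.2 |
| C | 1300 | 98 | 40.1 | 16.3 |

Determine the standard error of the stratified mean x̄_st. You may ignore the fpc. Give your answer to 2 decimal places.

V̂(x̄_st) = Σ W_h² s_h²/n_h, with W_h = N_h/N and N = 5450:
  stratum A: (1450/5450)²·12.2²/140 = 0.0752549
  stratum B: (2700/5450)²·41.2²/263 = 1.58407
  stratum C: (1300/5450)²·16.3²/98 = 0.154256
V̂(x̄_st) = 1.81358
SE(x̄_st) = √1.81358 = 1.34669

SE(x̄_st) ≈ 1.35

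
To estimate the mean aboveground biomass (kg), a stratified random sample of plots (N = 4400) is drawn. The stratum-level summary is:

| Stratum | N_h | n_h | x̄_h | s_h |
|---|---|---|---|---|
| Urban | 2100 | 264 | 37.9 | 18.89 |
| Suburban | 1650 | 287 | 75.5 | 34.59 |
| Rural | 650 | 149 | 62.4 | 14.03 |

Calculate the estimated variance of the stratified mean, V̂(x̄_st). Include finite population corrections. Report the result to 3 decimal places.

V̂(x̄_st) ≈ 0.776

V̂(x̄_st) = Σ W_h² (1 − n_h/N_h) s_h²/n_h, with W_h = N_h/N and N = 4400:
  stratum Urban: (2100/4400)²·(1 − 264/2100)·18.89²/264 = 0.269182
  stratum Suburban: (1650/4400)²·(1 − 287/1650)·34.59²/287 = 0.484277
  stratum Rural: (650/4400)²·(1 − 149/650)·14.03²/149 = 0.0222216
V̂(x̄_st) = 0.775681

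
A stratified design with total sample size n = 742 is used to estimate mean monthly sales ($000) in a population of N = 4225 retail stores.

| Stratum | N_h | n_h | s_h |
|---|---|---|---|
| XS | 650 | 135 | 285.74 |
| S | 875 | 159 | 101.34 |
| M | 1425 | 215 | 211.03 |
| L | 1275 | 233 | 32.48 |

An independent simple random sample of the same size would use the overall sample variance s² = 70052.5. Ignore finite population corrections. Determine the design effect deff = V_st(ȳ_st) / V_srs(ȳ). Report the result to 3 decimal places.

V̂(ȳ_st) = Σ W_h² s_h²/n_h, with W_h = N_h/N and N = 4225:
  stratum XS: (650/4225)²·285.74²/135 = 14.3147
  stratum S: (875/4225)²·101.34²/159 = 2.7703
  stratum M: (1425/4225)²·211.03²/215 = 23.5628
  stratum L: (1275/4225)²·32.48²/233 = 0.412328
V_st = 41.0601
V_srs = s²/n = 70052.5/742 = 94.4104
deff = V_st / V_srs = 41.0601/94.4104 = 0.4349

deff ≈ 0.435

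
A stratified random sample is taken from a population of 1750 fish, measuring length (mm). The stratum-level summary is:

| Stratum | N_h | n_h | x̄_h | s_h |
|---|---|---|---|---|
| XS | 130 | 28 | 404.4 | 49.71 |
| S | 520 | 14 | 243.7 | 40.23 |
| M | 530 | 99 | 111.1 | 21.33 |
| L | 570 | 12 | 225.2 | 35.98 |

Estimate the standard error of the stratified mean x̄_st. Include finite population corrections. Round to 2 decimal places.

SE(x̄_st) ≈ 4.68

V̂(x̄_st) = Σ W_h² (1 − n_h/N_h) s_h²/n_h, with W_h = N_h/N and N = 1750:
  stratum XS: (130/1750)²·(1 − 28/130)·49.71²/28 = 0.382117
  stratum S: (520/1750)²·(1 − 14/520)·40.23²/14 = 9.9323
  stratum M: (530/1750)²·(1 − 99/530)·21.33²/99 = 0.342786
  stratum L: (570/1750)²·(1 − 12/570)·35.98²/12 = 11.204
V̂(x̄_st) = 21.8612
SE(x̄_st) = √21.8612 = 4.6756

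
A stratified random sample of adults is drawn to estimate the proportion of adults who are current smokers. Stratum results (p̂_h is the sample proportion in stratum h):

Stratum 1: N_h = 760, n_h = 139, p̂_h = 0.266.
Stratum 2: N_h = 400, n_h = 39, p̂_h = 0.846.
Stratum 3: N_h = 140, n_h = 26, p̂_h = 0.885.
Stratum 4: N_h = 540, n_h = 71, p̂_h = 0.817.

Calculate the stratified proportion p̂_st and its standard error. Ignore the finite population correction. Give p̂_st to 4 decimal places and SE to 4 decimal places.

N = 1840; stratum weights W_h = N_h/N.
p̂_st = Σ W_h p̂_h = (760·0.266 + 400·0.846 + 140·0.885 + 540·0.817)/1840 = 0.60089
V̂(p̂_st) = Σ W_h² p̂_h(1−p̂_h)/(n_h−1):
  stratum 1: (760/1840)²·0.266·0.734/138 = 0.000241374
  stratum 2: (400/1840)²·0.846·0.154/38 = 0.000162029
  stratum 3: (140/1840)²·0.885·0.115/25 = 2.35679e-05
  stratum 4: (540/1840)²·0.817·0.183/70 = 0.000183962
V̂(p̂_st) = 0.000610932; SE = √V̂ = 0.024717

p̂_st ≈ 0.6009, SE ≈ 0.0247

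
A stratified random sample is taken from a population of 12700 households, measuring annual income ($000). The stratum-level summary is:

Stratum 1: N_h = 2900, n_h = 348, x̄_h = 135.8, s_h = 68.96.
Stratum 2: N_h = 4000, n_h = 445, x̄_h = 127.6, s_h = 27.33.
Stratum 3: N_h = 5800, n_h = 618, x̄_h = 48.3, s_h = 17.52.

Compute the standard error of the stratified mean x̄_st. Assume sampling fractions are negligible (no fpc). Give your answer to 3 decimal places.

V̂(x̄_st) = Σ W_h² s_h²/n_h, with W_h = N_h/N and N = 12700:
  stratum 1: (2900/12700)²·68.96²/348 = 0.712531
  stratum 2: (4000/12700)²·27.33²/445 = 0.166507
  stratum 3: (5800/12700)²·17.52²/618 = 0.103592
V̂(x̄_st) = 0.98263
SE(x̄_st) = √0.98263 = 0.991277

SE(x̄_st) ≈ 0.991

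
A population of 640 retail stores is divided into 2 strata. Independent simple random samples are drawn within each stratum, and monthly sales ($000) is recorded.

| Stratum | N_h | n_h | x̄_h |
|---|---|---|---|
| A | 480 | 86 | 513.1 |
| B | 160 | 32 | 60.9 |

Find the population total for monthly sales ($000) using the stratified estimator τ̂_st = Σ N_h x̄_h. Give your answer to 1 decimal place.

τ̂_st = Σ N_h x̄_h = 480·513.1 + 160·60.9 = 256032.0

τ̂_st ≈ 256032.0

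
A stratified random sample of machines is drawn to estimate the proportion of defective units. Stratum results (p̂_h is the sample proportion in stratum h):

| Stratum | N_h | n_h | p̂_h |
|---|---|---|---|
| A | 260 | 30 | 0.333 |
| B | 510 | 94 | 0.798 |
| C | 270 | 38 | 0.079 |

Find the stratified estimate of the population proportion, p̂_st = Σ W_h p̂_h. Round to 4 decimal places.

N = 1040; stratum weights W_h = N_h/N.
p̂_st = Σ W_h p̂_h = (260·0.333 + 510·0.798 + 270·0.079)/1040 = 0.49509

p̂_st ≈ 0.4951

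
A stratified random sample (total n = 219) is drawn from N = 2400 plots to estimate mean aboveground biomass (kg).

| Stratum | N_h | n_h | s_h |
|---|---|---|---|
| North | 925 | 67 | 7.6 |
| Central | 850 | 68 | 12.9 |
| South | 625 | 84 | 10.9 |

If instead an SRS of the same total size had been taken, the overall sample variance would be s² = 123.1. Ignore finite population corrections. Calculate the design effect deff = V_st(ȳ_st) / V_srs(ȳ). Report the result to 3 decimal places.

deff ≈ 0.945

V̂(ȳ_st) = Σ W_h² s_h²/n_h, with W_h = N_h/N and N = 2400:
  stratum North: (925/2400)²·7.6²/67 = 0.12806
  stratum Central: (850/2400)²·12.9²/68 = 0.306963
  stratum South: (625/2400)²·10.9²/84 = 0.0959205
V_st = 0.530943
V_srs = s²/n = 123.1/219 = 0.5621
deff = V_st / V_srs = 0.530943/0.5621 = 0.9446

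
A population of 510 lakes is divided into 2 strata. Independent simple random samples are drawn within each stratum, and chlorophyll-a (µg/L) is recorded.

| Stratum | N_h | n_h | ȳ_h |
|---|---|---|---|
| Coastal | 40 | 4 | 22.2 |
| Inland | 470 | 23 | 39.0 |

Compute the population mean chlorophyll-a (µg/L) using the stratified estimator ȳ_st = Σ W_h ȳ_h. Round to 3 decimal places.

ȳ_st ≈ 37.682

N = Σ N_h = 510. Stratum weights W_h = N_h/N.
ȳ_st = (40·22.2 + 470·39.0) / 510 = 37.68235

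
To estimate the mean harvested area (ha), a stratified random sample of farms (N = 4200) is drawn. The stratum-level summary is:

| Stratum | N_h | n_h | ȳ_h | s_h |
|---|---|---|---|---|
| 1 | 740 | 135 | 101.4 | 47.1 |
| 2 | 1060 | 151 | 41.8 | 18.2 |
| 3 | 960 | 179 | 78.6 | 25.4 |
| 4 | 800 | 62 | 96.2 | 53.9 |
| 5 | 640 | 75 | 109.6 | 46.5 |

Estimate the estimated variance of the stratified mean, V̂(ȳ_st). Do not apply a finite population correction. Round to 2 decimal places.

V̂(ȳ_st) = Σ W_h² s_h²/n_h, with W_h = N_h/N and N = 4200:
  stratum 1: (740/4200)²·47.1²/135 = 0.510121
  stratum 2: (1060/4200)²·18.2²/151 = 0.139727
  stratum 3: (960/4200)²·25.4²/179 = 0.188303
  stratum 4: (800/4200)²·53.9²/62 = 1.70007
  stratum 5: (640/4200)²·46.5²/75 = 0.669431
V̂(ȳ_st) = 3.20765

V̂(ȳ_st) ≈ 3.21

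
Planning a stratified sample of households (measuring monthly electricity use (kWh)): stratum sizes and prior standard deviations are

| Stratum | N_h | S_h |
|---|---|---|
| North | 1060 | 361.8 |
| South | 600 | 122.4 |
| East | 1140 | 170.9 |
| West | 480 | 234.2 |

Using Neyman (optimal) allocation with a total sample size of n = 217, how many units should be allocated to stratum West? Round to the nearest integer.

32

Neyman allocation: n_h = n · N_h S_h / Σ N_i S_i, with n = 217.
  stratum North: N_h·S_h = 1060·361.8 = 383508.00
  stratum South: N_h·S_h = 600·122.4 = 73440.00
  stratum East: N_h·S_h = 1140·170.9 = 194826.00
  stratum West: N_h·S_h = 480·234.2 = 112416.00
Σ N_h S_h = 764190.00
n for stratum West = 217·112416.00/764190.00 = 31.922 → 32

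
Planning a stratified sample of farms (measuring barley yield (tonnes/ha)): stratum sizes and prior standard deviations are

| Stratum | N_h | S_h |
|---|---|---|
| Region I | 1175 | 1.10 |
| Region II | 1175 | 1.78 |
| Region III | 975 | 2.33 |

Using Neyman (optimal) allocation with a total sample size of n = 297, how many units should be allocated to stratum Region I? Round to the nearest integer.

68

Neyman allocation: n_h = n · N_h S_h / Σ N_i S_i, with n = 297.
  stratum Region I: N_h·S_h = 1175·1.10 = 1292.50
  stratum Region II: N_h·S_h = 1175·1.78 = 2091.50
  stratum Region III: N_h·S_h = 975·2.33 = 2271.75
Σ N_h S_h = 5655.75
n for stratum Region I = 297·1292.50/5655.75 = 67.873 → 68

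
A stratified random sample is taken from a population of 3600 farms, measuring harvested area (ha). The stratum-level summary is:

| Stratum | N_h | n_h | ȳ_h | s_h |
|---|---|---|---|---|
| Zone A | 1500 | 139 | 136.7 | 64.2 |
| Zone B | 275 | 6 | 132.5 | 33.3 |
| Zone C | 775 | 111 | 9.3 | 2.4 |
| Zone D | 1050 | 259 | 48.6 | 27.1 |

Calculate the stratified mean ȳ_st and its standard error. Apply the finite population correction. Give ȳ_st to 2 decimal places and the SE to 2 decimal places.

ȳ_st ≈ 83.26, SE ≈ 2.43

ȳ_st = Σ W_h ȳ_h = (1500·136.7 + 275·132.5 + 775·9.3 + 1050·48.6)/3600 = 83.25694
V̂(ȳ_st) = Σ W_h² (1 − n_h/N_h) s_h²/n_h, with W_h = N_h/N and N = 3600:
  stratum Zone A: (1500/3600)²·(1 − 139/1500)·64.2²/139 = 4.67089
  stratum Zone B: (275/3600)²·(1 − 6/275)·33.3²/6 = 1.05491
  stratum Zone C: (775/3600)²·(1 − 111/775)·2.4²/111 = 0.00206046
  stratum Zone D: (1050/3600)²·(1 − 259/1050)·27.1²/259 = 0.181719
V̂(ȳ_st) = 5.90958
SE(ȳ_st) = √5.90958 = 2.43096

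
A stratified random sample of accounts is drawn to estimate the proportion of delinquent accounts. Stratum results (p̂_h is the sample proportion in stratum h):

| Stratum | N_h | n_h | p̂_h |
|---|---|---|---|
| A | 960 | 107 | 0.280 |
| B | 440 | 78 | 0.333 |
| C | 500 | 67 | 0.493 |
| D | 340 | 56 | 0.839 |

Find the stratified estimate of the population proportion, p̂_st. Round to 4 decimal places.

p̂_st ≈ 0.4228

N = 2240; stratum weights W_h = N_h/N.
p̂_st = Σ W_h p̂_h = (960·0.280 + 440·0.333 + 500·0.493 + 340·0.839)/2240 = 0.42280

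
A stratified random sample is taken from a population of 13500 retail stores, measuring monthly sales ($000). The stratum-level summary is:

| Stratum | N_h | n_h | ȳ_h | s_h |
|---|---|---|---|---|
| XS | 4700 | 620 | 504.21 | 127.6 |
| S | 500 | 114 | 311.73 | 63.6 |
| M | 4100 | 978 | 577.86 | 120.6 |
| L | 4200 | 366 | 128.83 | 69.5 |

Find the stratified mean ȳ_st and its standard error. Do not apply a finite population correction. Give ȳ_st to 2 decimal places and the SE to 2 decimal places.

ȳ_st = Σ W_h ȳ_h = (4700·504.21 + 500·311.73 + 4100·577.86 + 4200·128.83)/13500 = 402.66400
V̂(ȳ_st) = Σ W_h² s_h²/n_h, with W_h = N_h/N and N = 13500:
  stratum XS: (4700/13500)²·127.6²/620 = 3.18301
  stratum S: (500/13500)²·63.6²/114 = 0.0486723
  stratum M: (4100/13500)²·120.6²/978 = 1.37169
  stratum L: (4200/13500)²·69.5²/366 = 1.27738
V̂(ȳ_st) = 5.88075
SE(ȳ_st) = √5.88075 = 2.42503

ȳ_st ≈ 402.66, SE ≈ 2.43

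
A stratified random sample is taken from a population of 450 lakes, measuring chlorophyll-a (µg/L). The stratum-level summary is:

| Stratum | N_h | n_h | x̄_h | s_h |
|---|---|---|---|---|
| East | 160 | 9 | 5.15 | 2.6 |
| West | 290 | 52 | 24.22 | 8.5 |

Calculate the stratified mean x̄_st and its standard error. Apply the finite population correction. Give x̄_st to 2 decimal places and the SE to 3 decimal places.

x̄_st ≈ 17.44, SE ≈ 0.750

x̄_st = Σ W_h x̄_h = (160·5.15 + 290·24.22)/450 = 17.43956
V̂(x̄_st) = Σ W_h² (1 − n_h/N_h) s_h²/n_h, with W_h = N_h/N and N = 450:
  stratum East: (160/450)²·(1 − 9/160)·2.6²/9 = 0.089614
  stratum West: (290/450)²·(1 − 52/290)·8.5²/52 = 0.47357
V̂(x̄_st) = 0.563184
SE(x̄_st) = √0.563184 = 0.750456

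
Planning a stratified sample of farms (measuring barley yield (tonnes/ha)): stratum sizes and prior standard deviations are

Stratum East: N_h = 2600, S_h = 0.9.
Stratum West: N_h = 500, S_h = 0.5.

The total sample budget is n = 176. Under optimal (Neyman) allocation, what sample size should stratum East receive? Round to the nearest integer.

Neyman allocation: n_h = n · N_h S_h / Σ N_i S_i, with n = 176.
  stratum East: N_h·S_h = 2600·0.9 = 2340.00
  stratum West: N_h·S_h = 500·0.5 = 250.00
Σ N_h S_h = 2590.00
n for stratum East = 176·2340.00/2590.00 = 159.012 → 159

159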